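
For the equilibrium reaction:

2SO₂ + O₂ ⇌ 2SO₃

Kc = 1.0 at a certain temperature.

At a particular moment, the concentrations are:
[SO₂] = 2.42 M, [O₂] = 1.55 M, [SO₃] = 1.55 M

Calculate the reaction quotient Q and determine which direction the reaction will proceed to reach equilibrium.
Q = 0.265, Q < K, reaction proceeds forward (toward products)

Q = ([SO₃]^2) / ([SO₂]^2 × [O₂])
  = ((1.55)^2) / ((2.42)^2·(1.55)) = 2.4025/9.0774 = 0.2647
Since Q = 0.2647 < Kc = 1.0, the reaction proceeds forward (toward products) to reach equilibrium.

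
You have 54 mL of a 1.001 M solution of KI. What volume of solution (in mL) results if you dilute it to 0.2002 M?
Using M₁V₁ = M₂V₂:
1.001 × 54 = 0.2002 × V₂
V₂ = (1.001 × 54) / 0.2002 = 270 mL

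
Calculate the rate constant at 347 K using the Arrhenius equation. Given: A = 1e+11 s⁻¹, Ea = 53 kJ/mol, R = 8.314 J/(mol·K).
1.05e+03 s⁻¹

k = A·exp(-Ea/(R·T)) = 1e+11·exp(-53000/(8.314·347)) = 1e+11·exp(-18.3712) = 1e+11·1.0508e-08 = 1.05e+03 s⁻¹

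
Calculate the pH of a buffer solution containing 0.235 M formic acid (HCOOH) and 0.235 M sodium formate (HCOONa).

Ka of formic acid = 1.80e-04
pH = 3.74

pKa = -log(1.80e-04) = 3.74. pH = pKa + log([A⁻]/[HA]) = 3.74 + log(0.235/0.235)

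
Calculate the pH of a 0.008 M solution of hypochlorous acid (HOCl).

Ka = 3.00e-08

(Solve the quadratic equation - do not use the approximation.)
pH = 4.81

x² + Ka×x - Ka×C = 0. Using quadratic formula: [H⁺] = 1.5477e-05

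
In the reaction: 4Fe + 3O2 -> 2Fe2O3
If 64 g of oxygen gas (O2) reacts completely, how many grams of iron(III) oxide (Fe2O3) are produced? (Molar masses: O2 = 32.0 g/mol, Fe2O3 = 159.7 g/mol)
Moles of O2 = 64 g ÷ 32.0 g/mol = 2 mol
Mole ratio: 2 mol Fe2O3 / 3 mol O2
Moles of Fe2O3 = 2 × (2/3) = 1.33333 mol
Mass of Fe2O3 = 1.33333 mol × 159.7 g/mol = 212.9 g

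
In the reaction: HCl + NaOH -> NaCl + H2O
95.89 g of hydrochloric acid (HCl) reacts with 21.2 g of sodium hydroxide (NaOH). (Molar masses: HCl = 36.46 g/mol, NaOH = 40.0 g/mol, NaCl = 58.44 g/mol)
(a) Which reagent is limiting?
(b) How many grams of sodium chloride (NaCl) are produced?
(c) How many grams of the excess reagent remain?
(a) NaOH, (b) 30.97 g, (c) 76.57 g

Moles of HCl = 95.89 g ÷ 36.46 g/mol = 2.63001 mol
Moles of NaOH = 21.2 g ÷ 40.0 g/mol = 0.53 mol
Moles ÷ coefficient: HCl: 2.63001/1 = 2.63, NaOH: 0.53/1 = 0.53
(a) NaOH has the smaller value, so NaOH is the limiting reagent.
(b) Moles of NaCl = 0.53 mol NaOH × (1/1) = 0.53 mol; mass = 0.53 mol × 58.44 g/mol = 30.97 g
(c) HCl consumed = 0.53 × (1/1) = 0.53 mol; remaining = 2.63001 − 0.53 = 2.10001 mol; mass = 2.10001 mol × 36.46 g/mol = 76.57 g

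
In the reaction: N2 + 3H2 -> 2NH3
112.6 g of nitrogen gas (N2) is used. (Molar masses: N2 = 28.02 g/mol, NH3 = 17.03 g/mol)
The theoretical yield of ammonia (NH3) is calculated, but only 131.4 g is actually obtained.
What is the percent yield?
Moles of N2 = 112.6 g ÷ 28.02 g/mol = 4.01856 mol
Mole ratio: 2 mol NH3 / 1 mol N2
Moles of NH3 = 4.01856 × (2/1) = 8.03712 mol
Theoretical yield = 8.03712 mol × 17.03 g/mol = 136.87 g
Actual yield = 131.4 g
Percent yield = (131.4 / 136.87) × 100% = 96.0%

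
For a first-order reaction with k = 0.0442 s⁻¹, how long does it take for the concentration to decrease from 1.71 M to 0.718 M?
19.63 s

From ln[A] = ln[A]₀ - k·t: t = ln([A]₀/[A])/k = ln(1.71/0.718)/0.0442 = ln(2.3816)/0.0442 = 0.8678/0.0442 = 19.63 s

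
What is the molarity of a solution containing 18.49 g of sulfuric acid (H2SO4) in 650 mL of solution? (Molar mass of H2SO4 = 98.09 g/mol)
Moles of H2SO4 = 18.49 g ÷ 98.09 g/mol = 0.1885 mol
Volume = 650 mL = 0.65 L
Molarity = 0.1885 mol ÷ 0.65 L = 0.29 M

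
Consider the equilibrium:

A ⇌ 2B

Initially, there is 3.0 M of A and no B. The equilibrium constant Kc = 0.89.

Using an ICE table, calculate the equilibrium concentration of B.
[B] = 1.427 M

ICE: [A] = 3.0 − x, [B] = 2x.
Kc = (2x)²/(3.0 − x) = 0.89 ⇒ 4x² + 0.89x − 2.67 = 0.
x = (−0.89 + √(0.89² + 4·4·2.67))/(2·4) = (−0.89 + √43.512)/8 = 0.7133.
[B] = 2x = 1.427 M.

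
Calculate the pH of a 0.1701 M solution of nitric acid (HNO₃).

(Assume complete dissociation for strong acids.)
pH = 0.77

[H⁺] = 0.1701 M for strong acid. pH = -log[H⁺] = -log(0.1701)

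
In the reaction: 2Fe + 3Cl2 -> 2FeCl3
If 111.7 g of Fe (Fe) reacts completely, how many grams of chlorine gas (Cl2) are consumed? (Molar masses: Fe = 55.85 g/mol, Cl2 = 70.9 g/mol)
Moles of Fe = 111.7 g ÷ 55.85 g/mol = 2 mol
Mole ratio: 3 mol Cl2 / 2 mol Fe
Moles of Cl2 = 2 × (3/2) = 3 mol
Mass of Cl2 = 3 mol × 70.9 g/mol = 212.7 g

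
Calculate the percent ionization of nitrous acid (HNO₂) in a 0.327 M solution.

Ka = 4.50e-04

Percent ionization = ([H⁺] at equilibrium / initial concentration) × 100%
Percent ionization = 3.64%

Let x = [H⁺]. Ka = x²/(C - x) ⇒ x² + (4.50e-04)x - (4.50e-04)(0.327) = 0. x = 1.1908e-02. Percent = (1.1908e-02/0.327) × 100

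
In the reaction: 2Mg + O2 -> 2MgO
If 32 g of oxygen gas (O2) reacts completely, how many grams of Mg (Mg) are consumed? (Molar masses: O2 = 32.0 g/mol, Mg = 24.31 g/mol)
Moles of O2 = 32 g ÷ 32.0 g/mol = 1 mol
Mole ratio: 2 mol Mg / 1 mol O2
Moles of Mg = 1 × (2/1) = 2 mol
Mass of Mg = 2 mol × 24.31 g/mol = 48.62 g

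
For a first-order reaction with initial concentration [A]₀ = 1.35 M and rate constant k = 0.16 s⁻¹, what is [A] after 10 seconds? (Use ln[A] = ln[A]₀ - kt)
0.2726 M

ln[A] = ln[A]₀ - k·t = ln(1.35) - (0.16)·(10) = 0.3001 - 1.6000 = -1.2999
[A] = e^(-1.2999) = 0.2726 M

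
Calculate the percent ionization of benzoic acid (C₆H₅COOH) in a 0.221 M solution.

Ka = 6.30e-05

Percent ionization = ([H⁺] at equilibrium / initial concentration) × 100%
Percent ionization = 1.67%

Let x = [H⁺]. Ka = x²/(C - x) ⇒ x² + (6.30e-05)x - (6.30e-05)(0.221) = 0. x = 3.7000e-03. Percent = (3.7000e-03/0.221) × 100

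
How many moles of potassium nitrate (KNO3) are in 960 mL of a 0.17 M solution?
Moles = Molarity × Volume (L)
Moles = 0.17 M × 0.96 L = 0.1632 mol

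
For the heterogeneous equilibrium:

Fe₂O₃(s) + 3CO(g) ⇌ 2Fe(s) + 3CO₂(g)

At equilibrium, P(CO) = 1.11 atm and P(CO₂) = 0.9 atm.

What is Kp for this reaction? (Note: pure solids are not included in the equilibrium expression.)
K_p = 0.533

Solids (Fe₂O₃, Fe) are excluded.
Kp = P(CO₂)³/P(CO)³ = (0.9)³/(1.11)³ = 0.729/1.368 = 0.533.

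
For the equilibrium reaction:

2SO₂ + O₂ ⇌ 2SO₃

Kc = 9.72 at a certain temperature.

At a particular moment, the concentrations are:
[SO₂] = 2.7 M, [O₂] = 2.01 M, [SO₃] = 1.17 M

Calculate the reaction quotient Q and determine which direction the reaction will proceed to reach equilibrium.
Q = 0.093, Q < K, reaction proceeds forward (toward products)

Q = ([SO₃]^2) / ([SO₂]^2 × [O₂])
  = ((1.17)^2) / ((2.7)^2·(2.01)) = 1.3689/14.653 = 0.09342
Since Q = 0.09342 < Kc = 9.72, the reaction proceeds forward (toward products) to reach equilibrium.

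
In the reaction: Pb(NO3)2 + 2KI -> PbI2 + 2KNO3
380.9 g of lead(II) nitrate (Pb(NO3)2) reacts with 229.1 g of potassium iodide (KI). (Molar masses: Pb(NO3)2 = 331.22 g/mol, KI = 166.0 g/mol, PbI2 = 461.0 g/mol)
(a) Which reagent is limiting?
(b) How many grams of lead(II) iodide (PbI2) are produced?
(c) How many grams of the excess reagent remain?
(a) KI, (b) 318.1 g, (c) 152.3 g

Moles of Pb(NO3)2 = 380.9 g ÷ 331.22 g/mol = 1.14999 mol
Moles of KI = 229.1 g ÷ 166.0 g/mol = 1.38012 mol
Moles ÷ coefficient: Pb(NO3)2: 1.14999/1 = 1.15, KI: 1.38012/2 = 0.6901
(a) KI has the smaller value, so KI is the limiting reagent.
(b) Moles of PbI2 = 1.38012 mol KI × (1/2) = 0.69006 mol; mass = 0.69006 mol × 461.0 g/mol = 318.1 g
(c) Pb(NO3)2 consumed = 1.38012 × (1/2) = 0.69006 mol; remaining = 1.14999 − 0.69006 = 0.459931 mol; mass = 0.459931 mol × 331.22 g/mol = 152.3 g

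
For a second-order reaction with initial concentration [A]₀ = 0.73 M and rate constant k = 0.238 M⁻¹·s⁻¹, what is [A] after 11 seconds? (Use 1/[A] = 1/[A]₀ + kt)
0.2508 M

1/[A] = 1/[A]₀ + k·t = 1/0.73 + (0.238)·(11) = 1.3699 + 2.6180 = 3.9879
[A] = 1/3.9879 = 0.2508 M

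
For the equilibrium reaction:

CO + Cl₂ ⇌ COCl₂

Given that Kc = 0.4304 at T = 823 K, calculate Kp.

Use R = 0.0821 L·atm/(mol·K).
K_p = 0.0064

Δn = (moles gaseous products) − (moles gaseous reactants) = -1
T = 823 K; RT = 0.0821 × 823 = 67.5683
Kp = Kc·(RT)^Δn = 0.4304 × (67.5683)^-1 = 0.4304 × 0.0147998 = 0.0064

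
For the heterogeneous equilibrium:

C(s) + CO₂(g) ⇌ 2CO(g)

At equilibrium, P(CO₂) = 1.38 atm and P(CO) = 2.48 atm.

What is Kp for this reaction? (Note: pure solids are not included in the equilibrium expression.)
K_p = 4.457

Solid C is excluded.
Kp = P(CO)²/P(CO₂) = (2.48)²/1.38 = 6.15/1.38 = 4.457.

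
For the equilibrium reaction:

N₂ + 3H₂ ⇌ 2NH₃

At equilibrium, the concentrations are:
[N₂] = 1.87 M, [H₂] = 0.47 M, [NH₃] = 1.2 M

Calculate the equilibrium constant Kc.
K_c = 7.4170

Kc = ([NH₃]^2) / ([N₂] × [H₂]^3)
   = ((1.2)^2) / ((1.87)·(0.47)^3)
   = 1.44 / 0.19415 = 7.4170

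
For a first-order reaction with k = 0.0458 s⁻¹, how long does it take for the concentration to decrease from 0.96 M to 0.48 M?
15.13 s

From ln[A] = ln[A]₀ - k·t: t = ln([A]₀/[A])/k = ln(0.96/0.48)/0.0458 = ln(2.0000)/0.0458 = 0.6931/0.0458 = 15.13 s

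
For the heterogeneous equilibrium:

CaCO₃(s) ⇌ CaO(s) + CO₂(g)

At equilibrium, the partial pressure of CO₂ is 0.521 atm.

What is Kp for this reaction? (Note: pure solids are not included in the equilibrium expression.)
K_p = 0.521

Solids (CaCO₃, CaO) have activity 1 and are excluded.
Kp = P(CO₂) = 0.521.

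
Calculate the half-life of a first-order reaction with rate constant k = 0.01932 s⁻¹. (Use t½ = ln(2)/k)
35.88 s

t½ = ln(2)/k = 0.6931/0.01932 = 35.88 s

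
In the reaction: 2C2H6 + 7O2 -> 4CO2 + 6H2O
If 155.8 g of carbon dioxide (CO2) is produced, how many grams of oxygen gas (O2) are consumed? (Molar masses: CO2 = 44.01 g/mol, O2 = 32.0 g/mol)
Moles of CO2 = 155.8 g ÷ 44.01 g/mol = 3.5401 mol
Mole ratio: 7 mol O2 / 4 mol CO2
Moles of O2 = 3.5401 × (7/4) = 6.19518 mol
Mass of O2 = 6.19518 mol × 32.0 g/mol = 198.2 g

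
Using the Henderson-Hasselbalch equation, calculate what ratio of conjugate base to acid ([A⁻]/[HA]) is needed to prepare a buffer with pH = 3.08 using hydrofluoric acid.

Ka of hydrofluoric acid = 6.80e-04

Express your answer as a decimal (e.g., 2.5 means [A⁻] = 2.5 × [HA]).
[A⁻]/[HA] = 0.818

pKa = −log(6.80e-04) = 3.1675. pH = pKa + log([A⁻]/[HA]). 3.08 = 3.1675 + log(ratio). log(ratio) = 3.08 − 3.1675 = -0.0875. ratio = 10^(-0.0875) = 0.818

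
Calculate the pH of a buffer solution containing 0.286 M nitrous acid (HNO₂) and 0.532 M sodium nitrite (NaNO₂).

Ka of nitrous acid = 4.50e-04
pH = 3.62

pKa = -log(4.50e-04) = 3.35. pH = pKa + log([A⁻]/[HA]) = 3.35 + log(0.532/0.286)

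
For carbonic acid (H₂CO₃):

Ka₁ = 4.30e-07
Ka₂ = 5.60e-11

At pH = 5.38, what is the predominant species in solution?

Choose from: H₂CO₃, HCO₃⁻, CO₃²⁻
H₂CO₃

pKa1 = 6.37, pKa2 = 10.25. Each pKa is the crossover between adjacent species; pH = 5.38 lies in the region where H₂CO₃ predominates.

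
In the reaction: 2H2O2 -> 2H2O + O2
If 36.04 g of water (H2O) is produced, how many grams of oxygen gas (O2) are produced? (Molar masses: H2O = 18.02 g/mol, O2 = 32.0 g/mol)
Moles of H2O = 36.04 g ÷ 18.02 g/mol = 2 mol
Mole ratio: 1 mol O2 / 2 mol H2O
Moles of O2 = 2 × (1/2) = 1 mol
Mass of O2 = 1 mol × 32.0 g/mol = 32 g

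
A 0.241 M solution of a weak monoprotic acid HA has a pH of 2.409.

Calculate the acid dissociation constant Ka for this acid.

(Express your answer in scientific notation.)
K_a = 6.41e-05

[H⁺] = 10^(−pH) = 10^(−2.409) = 3.899e-03 M. For HA ⇌ H⁺ + A⁻, Ka = x²/(C − x) = (3.899e-03)²/(0.241 − 3.899e-03) = 6.41e-05.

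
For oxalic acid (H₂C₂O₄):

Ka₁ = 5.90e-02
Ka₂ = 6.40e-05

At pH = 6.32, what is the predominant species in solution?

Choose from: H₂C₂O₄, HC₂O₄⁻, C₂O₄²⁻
C₂O₄²⁻

pKa1 = 1.23, pKa2 = 4.19. Each pKa is the crossover between adjacent species; pH = 6.32 lies in the region where C₂O₄²⁻ predominates.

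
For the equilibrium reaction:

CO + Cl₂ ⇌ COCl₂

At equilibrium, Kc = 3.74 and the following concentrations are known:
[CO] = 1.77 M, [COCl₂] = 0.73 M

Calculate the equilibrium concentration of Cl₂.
[Cl₂] = 0.1103 M

Kc = ([COCl₂]) / ([CO] × [Cl₂]) = 3.74
[Cl₂]^1 = (product terms)/(Kc · other reactant terms) = 0.73 / (3.74 · 1.77) = 0.11028
[Cl₂] = 0.1103 M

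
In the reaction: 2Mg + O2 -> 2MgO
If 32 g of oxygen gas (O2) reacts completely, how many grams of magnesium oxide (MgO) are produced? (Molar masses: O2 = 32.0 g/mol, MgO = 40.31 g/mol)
Moles of O2 = 32 g ÷ 32.0 g/mol = 1 mol
Mole ratio: 2 mol MgO / 1 mol O2
Moles of MgO = 1 × (2/1) = 2 mol
Mass of MgO = 2 mol × 40.31 g/mol = 80.62 g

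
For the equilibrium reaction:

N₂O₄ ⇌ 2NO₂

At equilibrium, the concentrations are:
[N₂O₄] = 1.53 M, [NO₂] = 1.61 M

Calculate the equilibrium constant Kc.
K_c = 1.6942

Kc = ([NO₂]^2) / ([N₂O₄])
   = ((1.61)^2) / ((1.53))
   = 2.5921 / 1.53 = 1.6942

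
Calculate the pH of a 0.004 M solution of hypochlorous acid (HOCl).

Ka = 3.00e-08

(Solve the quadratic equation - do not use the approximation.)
pH = 4.96

x² + Ka×x - Ka×C = 0. Using quadratic formula: [H⁺] = 1.0939e-05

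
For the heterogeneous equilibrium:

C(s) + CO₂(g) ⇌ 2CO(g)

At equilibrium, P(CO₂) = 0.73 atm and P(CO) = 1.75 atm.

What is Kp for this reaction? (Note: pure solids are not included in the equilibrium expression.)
K_p = 4.195

Solid C is excluded.
Kp = P(CO)²/P(CO₂) = (1.75)²/0.73 = 3.062/0.73 = 4.195.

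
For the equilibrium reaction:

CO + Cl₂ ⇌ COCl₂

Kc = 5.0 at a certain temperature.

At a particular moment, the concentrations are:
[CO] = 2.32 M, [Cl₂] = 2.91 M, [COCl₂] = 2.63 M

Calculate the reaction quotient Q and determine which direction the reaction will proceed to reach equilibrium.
Q = 0.390, Q < K, reaction proceeds forward (toward products)

Q = ([COCl₂]) / ([CO] × [Cl₂])
  = ((2.63)) / ((2.32)·(2.91)) = 2.63/6.7512 = 0.3896
Since Q = 0.3896 < Kc = 5.0, the reaction proceeds forward (toward products) to reach equilibrium.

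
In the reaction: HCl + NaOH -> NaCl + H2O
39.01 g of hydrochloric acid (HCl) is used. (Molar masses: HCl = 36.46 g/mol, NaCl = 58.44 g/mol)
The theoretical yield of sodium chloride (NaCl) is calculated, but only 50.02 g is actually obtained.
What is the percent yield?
Moles of HCl = 39.01 g ÷ 36.46 g/mol = 1.06994 mol
Mole ratio: 1 mol NaCl / 1 mol HCl
Moles of NaCl = 1.06994 × (1/1) = 1.06994 mol
Theoretical yield = 1.06994 mol × 58.44 g/mol = 62.527 g
Actual yield = 50.02 g
Percent yield = (50.02 / 62.527) × 100% = 80.0%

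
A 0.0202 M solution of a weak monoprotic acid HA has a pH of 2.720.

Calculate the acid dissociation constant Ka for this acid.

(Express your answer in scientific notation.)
K_a = 1.98e-04

[H⁺] = 10^(−pH) = 10^(−2.720) = 1.905e-03 M. For HA ⇌ H⁺ + A⁻, Ka = x²/(C − x) = (1.905e-03)²/(0.0202 − 1.905e-03) = 1.98e-04.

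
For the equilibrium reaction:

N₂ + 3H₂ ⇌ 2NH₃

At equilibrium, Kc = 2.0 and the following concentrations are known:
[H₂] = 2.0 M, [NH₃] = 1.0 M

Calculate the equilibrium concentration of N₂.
[N₂] = 0.0625 M

Kc = ([NH₃]^2) / ([N₂] × [H₂]^3) = 2.0
[N₂]^1 = (product terms)/(Kc · other reactant terms) = 1 / (2.0 · 8) = 0.0625
[N₂] = 0.0625 M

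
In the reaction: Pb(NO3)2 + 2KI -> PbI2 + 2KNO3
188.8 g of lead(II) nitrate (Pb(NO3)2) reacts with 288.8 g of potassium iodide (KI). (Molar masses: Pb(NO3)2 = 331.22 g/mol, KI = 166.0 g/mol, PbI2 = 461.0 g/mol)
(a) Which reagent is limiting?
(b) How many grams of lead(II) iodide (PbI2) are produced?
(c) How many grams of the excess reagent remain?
(a) Pb(NO3)2, (b) 262.8 g, (c) 99.56 g

Moles of Pb(NO3)2 = 188.8 g ÷ 331.22 g/mol = 0.570014 mol
Moles of KI = 288.8 g ÷ 166.0 g/mol = 1.73976 mol
Moles ÷ coefficient: Pb(NO3)2: 0.570014/1 = 0.57, KI: 1.73976/2 = 0.8699
(a) Pb(NO3)2 has the smaller value, so Pb(NO3)2 is the limiting reagent.
(b) Moles of PbI2 = 0.570014 mol Pb(NO3)2 × (1/1) = 0.570014 mol; mass = 0.570014 mol × 461.0 g/mol = 262.8 g
(c) KI consumed = 0.570014 × (2/1) = 1.14003 mol; remaining = 1.73976 − 1.14003 = 0.599731 mol; mass = 0.599731 mol × 166.0 g/mol = 99.56 g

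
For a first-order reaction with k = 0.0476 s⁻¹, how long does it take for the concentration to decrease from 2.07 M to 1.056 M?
14.14 s

From ln[A] = ln[A]₀ - k·t: t = ln([A]₀/[A])/k = ln(2.07/1.056)/0.0476 = ln(1.9602)/0.0476 = 0.6731/0.0476 = 14.14 s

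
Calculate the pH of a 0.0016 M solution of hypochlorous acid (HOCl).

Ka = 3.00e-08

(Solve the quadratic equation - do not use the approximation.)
pH = 5.16

x² + Ka×x - Ka×C = 0. Using quadratic formula: [H⁺] = 6.9132e-06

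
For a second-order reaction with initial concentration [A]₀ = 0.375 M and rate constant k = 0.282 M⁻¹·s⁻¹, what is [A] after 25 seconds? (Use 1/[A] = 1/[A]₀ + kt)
0.1029 M

1/[A] = 1/[A]₀ + k·t = 1/0.375 + (0.282)·(25) = 2.6667 + 7.0500 = 9.7167
[A] = 1/9.7167 = 0.1029 M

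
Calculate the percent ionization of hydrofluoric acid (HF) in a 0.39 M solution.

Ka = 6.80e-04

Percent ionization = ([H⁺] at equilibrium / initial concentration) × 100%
Percent ionization = 4.09%

Let x = [H⁺]. Ka = x²/(C - x) ⇒ x² + (6.80e-04)x - (6.80e-04)(0.39) = 0. x = 1.5949e-02. Percent = (1.5949e-02/0.39) × 100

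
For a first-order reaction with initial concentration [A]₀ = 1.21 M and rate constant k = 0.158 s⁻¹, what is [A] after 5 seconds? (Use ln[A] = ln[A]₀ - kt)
0.5492 M

ln[A] = ln[A]₀ - k·t = ln(1.21) - (0.158)·(5) = 0.1906 - 0.7900 = -0.5994
[A] = e^(-0.5994) = 0.5492 M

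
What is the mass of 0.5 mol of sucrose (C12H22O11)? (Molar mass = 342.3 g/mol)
Mass = 0.5 mol × 342.3 g/mol = 171.2 g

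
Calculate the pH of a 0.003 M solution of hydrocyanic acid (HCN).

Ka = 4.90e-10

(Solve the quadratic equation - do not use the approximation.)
pH = 5.92

x² + Ka×x - Ka×C = 0. Using quadratic formula: [H⁺] = 1.2122e-06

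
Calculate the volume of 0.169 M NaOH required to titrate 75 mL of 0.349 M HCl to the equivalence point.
V_{base} = 154.9 mL

At equivalence: moles acid = moles base.
moles HCl = 0.349 M × 0.075 L = 0.026175 mol
V_NaOH = 0.026175 mol ÷ 0.169 M = 0.1549 L = 154.9 mL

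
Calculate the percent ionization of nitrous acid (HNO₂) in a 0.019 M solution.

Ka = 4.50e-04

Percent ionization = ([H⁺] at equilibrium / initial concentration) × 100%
Percent ionization = 14.3%

Let x = [H⁺]. Ka = x²/(C - x) ⇒ x² + (4.50e-04)x - (4.50e-04)(0.019) = 0. x = 2.7077e-03. Percent = (2.7077e-03/0.019) × 100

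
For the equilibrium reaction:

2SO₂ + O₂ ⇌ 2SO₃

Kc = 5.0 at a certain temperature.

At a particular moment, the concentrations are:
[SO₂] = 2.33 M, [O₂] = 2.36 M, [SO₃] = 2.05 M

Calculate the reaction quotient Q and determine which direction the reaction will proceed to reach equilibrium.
Q = 0.328, Q < K, reaction proceeds forward (toward products)

Q = ([SO₃]^2) / ([SO₂]^2 × [O₂])
  = ((2.05)^2) / ((2.33)^2·(2.36)) = 4.2025/12.812 = 0.328
Since Q = 0.328 < Kc = 5.0, the reaction proceeds forward (toward products) to reach equilibrium.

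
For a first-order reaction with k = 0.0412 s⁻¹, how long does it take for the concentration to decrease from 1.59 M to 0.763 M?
17.82 s

From ln[A] = ln[A]₀ - k·t: t = ln([A]₀/[A])/k = ln(1.59/0.763)/0.0412 = ln(2.0839)/0.0412 = 0.7342/0.0412 = 17.82 s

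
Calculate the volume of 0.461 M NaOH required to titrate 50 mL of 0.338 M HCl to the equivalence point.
V_{base} = 36.7 mL

At equivalence: moles acid = moles base.
moles HCl = 0.338 M × 0.05 L = 0.0169 mol
V_NaOH = 0.0169 mol ÷ 0.461 M = 0.03666 L = 36.7 mL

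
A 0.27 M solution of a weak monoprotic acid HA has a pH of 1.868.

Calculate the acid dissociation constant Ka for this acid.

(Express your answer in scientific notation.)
K_a = 7.16e-04

[H⁺] = 10^(−pH) = 10^(−1.868) = 1.355e-02 M. For HA ⇌ H⁺ + A⁻, Ka = x²/(C − x) = (1.355e-02)²/(0.27 − 1.355e-02) = 7.16e-04.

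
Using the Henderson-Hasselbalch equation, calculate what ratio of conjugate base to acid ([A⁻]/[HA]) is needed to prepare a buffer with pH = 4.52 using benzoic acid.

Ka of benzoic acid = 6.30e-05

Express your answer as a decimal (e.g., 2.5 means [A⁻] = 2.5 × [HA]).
[A⁻]/[HA] = 2.086

pKa = −log(6.30e-05) = 4.2007. pH = pKa + log([A⁻]/[HA]). 4.52 = 4.2007 + log(ratio). log(ratio) = 4.52 − 4.2007 = 0.3193. ratio = 10^(0.3193) = 2.086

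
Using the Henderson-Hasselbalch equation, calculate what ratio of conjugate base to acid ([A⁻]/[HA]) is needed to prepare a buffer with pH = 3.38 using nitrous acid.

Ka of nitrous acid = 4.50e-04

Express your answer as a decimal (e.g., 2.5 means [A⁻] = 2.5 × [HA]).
[A⁻]/[HA] = 1.079

pKa = −log(4.50e-04) = 3.3468. pH = pKa + log([A⁻]/[HA]). 3.38 = 3.3468 + log(ratio). log(ratio) = 3.38 − 3.3468 = 0.0332. ratio = 10^(0.0332) = 1.079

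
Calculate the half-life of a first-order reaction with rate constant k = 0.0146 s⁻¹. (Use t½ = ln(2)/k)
47.48 s

t½ = ln(2)/k = 0.6931/0.0146 = 47.48 s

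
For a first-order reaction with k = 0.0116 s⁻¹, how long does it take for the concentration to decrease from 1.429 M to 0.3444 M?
122.67 s

From ln[A] = ln[A]₀ - k·t: t = ln([A]₀/[A])/k = ln(1.429/0.3444)/0.0116 = ln(4.1492)/0.0116 = 1.4229/0.0116 = 122.67 s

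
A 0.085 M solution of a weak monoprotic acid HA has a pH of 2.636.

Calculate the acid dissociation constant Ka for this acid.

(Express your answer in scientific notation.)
K_a = 6.46e-05

[H⁺] = 10^(−pH) = 10^(−2.636) = 2.312e-03 M. For HA ⇌ H⁺ + A⁻, Ka = x²/(C − x) = (2.312e-03)²/(0.085 − 2.312e-03) = 6.46e-05.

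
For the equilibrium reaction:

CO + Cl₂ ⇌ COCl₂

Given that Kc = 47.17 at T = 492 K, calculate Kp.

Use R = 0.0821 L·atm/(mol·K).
K_p = 1.1678

Δn = (moles gaseous products) − (moles gaseous reactants) = -1
T = 492 K; RT = 0.0821 × 492 = 40.3932
Kp = Kc·(RT)^Δn = 47.17 × (40.3932)^-1 = 47.17 × 0.0247566 = 1.1678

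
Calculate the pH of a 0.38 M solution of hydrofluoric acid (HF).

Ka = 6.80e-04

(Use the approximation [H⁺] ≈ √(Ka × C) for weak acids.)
pH = 1.79

[H⁺] = √(Ka × C) = √(6.80e-04 × 0.38) = 1.6075e-02. pH = -log(1.6075e-02)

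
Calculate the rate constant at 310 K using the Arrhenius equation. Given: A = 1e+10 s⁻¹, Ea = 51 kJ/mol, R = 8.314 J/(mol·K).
2.55e+01 s⁻¹

k = A·exp(-Ea/(R·T)) = 1e+10·exp(-51000/(8.314·310)) = 1e+10·exp(-19.7878) = 1e+10·2.5483e-09 = 2.55e+01 s⁻¹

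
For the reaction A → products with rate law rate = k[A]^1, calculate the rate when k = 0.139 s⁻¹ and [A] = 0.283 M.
0.03934 M/s

rate = k·[A]^1 = 0.139·(0.283)^1 = 0.139·0.283 = 0.03934 M/s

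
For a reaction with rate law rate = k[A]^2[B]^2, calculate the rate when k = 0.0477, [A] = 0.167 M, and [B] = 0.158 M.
3.321e-05 M/s

rate = k·[A]^2·[B]^2 = 0.0477·(0.167)^2·(0.158)^2 = 0.0477·0.027889·0.024964 = 3.321e-05 M/s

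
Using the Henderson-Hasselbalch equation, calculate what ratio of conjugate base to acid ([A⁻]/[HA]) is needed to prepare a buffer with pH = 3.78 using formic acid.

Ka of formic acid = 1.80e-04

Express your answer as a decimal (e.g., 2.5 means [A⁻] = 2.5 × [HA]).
[A⁻]/[HA] = 1.085

pKa = −log(1.80e-04) = 3.7447. pH = pKa + log([A⁻]/[HA]). 3.78 = 3.7447 + log(ratio). log(ratio) = 3.78 − 3.7447 = 0.0353. ratio = 10^(0.0353) = 1.085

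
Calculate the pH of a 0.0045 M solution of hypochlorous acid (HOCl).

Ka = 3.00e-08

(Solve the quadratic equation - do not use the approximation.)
pH = 4.94

x² + Ka×x - Ka×C = 0. Using quadratic formula: [H⁺] = 1.1604e-05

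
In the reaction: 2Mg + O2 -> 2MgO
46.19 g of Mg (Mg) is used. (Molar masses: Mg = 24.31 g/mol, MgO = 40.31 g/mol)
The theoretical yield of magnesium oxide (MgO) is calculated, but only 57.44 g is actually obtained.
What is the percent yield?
Moles of Mg = 46.19 g ÷ 24.31 g/mol = 1.90004 mol
Mole ratio: 2 mol MgO / 2 mol Mg
Moles of MgO = 1.90004 × (2/2) = 1.90004 mol
Theoretical yield = 1.90004 mol × 40.31 g/mol = 76.591 g
Actual yield = 57.44 g
Percent yield = (57.44 / 76.591) × 100% = 75.0%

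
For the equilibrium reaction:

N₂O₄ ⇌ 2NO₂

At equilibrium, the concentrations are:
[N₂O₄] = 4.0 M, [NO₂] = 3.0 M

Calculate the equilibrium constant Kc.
K_c = 2.2500

Kc = ([NO₂]^2) / ([N₂O₄])
   = ((3.0)^2) / ((4.0))
   = 9 / 4 = 2.2500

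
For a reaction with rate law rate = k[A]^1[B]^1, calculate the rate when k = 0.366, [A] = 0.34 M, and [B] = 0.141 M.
0.01755 M/s

rate = k·[A]^1·[B]^1 = 0.366·(0.34)^1·(0.141)^1 = 0.366·0.34·0.141 = 0.01755 M/s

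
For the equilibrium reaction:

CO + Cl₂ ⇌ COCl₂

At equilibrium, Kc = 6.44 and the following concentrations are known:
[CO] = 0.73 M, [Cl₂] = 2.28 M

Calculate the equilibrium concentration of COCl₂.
[COCl₂] = 10.7187 M

Kc = ([COCl₂]) / ([CO] × [Cl₂]) = 6.44
[COCl₂]^1 = Kc · (reactant terms)/(other product terms) = 6.44 · 1.6644 / 1 = 10.719
[COCl₂] = 10.7187 M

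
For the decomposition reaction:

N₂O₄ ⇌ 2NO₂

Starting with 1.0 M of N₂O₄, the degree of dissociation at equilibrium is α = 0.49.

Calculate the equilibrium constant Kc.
K_c = 1.8831

x = α·[A]₀ = 0.49 × 1.0 = 0.49 M dissociated.
At eq: [N₂O₄] = 1.0 − 0.49 = 0.51 M; [NO₂] = 2x = 0.98 M.
Kc = [NO₂]²/[N₂O₄] = (0.98)²/0.51 = 1.883.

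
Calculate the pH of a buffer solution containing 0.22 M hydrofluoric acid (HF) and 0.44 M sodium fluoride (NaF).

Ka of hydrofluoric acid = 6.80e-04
pH = 3.47

pKa = -log(6.80e-04) = 3.17. pH = pKa + log([A⁻]/[HA]) = 3.17 + log(0.44/0.22)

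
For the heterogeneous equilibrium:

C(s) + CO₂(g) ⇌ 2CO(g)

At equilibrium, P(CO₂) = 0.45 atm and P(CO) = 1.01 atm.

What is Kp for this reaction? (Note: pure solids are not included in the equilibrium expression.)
K_p = 2.267

Solid C is excluded.
Kp = P(CO)²/P(CO₂) = (1.01)²/0.45 = 1.02/0.45 = 2.267.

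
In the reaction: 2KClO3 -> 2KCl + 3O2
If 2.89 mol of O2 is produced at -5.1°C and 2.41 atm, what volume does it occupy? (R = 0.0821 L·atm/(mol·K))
T = -5.1°C + 273.15 = 268.05 K
V = nRT/P = (2.89 × 0.0821 × 268.05) / 2.41
V = 26.39 L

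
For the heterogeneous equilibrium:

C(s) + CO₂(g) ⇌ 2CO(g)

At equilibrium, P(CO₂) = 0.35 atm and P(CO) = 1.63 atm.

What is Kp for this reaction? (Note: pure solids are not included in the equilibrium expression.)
K_p = 7.591

Solid C is excluded.
Kp = P(CO)²/P(CO₂) = (1.63)²/0.35 = 2.657/0.35 = 7.591.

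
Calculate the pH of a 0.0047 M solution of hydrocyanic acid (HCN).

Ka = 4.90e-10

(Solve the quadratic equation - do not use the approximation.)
pH = 5.82

x² + Ka×x - Ka×C = 0. Using quadratic formula: [H⁺] = 1.5173e-06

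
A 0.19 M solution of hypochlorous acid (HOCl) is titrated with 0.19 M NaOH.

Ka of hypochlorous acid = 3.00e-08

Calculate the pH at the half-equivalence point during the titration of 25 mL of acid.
pH = pKa = 7.52

At the half-equivalence point, [HA] = [A⁻], so by Henderson–Hasselbalch pH = pKa + log(1) = pKa.
pKa = −log(3.00e-08) = 7.52.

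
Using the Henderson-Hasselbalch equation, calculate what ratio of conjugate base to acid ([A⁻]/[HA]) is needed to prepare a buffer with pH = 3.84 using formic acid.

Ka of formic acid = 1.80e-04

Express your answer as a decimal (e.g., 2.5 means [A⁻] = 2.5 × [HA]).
[A⁻]/[HA] = 1.245

pKa = −log(1.80e-04) = 3.7447. pH = pKa + log([A⁻]/[HA]). 3.84 = 3.7447 + log(ratio). log(ratio) = 3.84 − 3.7447 = 0.0953. ratio = 10^(0.0953) = 1.245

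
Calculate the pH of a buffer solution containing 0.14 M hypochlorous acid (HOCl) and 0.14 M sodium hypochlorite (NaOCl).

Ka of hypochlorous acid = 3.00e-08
pH = 7.52

pKa = -log(3.00e-08) = 7.52. pH = pKa + log([A⁻]/[HA]) = 7.52 + log(0.14/0.14)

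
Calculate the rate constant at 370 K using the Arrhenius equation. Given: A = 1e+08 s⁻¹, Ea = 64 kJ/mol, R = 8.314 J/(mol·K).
9.21e-02 s⁻¹

k = A·exp(-Ea/(R·T)) = 1e+08·exp(-64000/(8.314·370)) = 1e+08·exp(-20.8050) = 1e+08·9.2149e-10 = 9.21e-02 s⁻¹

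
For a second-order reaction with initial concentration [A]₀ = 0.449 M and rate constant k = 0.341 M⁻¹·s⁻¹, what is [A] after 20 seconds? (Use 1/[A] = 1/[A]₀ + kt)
0.1105 M

1/[A] = 1/[A]₀ + k·t = 1/0.449 + (0.341)·(20) = 2.2272 + 6.8200 = 9.0472
[A] = 1/9.0472 = 0.1105 M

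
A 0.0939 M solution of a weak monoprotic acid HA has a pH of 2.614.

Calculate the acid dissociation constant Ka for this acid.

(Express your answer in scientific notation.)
K_a = 6.47e-05

[H⁺] = 10^(−pH) = 10^(−2.614) = 2.432e-03 M. For HA ⇌ H⁺ + A⁻, Ka = x²/(C − x) = (2.432e-03)²/(0.0939 − 2.432e-03) = 6.47e-05.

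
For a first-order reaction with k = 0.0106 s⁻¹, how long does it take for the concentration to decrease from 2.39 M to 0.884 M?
93.83 s

From ln[A] = ln[A]₀ - k·t: t = ln([A]₀/[A])/k = ln(2.39/0.884)/0.0106 = ln(2.7036)/0.0106 = 0.9946/0.0106 = 93.83 s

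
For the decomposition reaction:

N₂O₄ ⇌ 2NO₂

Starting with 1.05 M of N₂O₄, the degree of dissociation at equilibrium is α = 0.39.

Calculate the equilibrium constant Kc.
K_c = 1.0472

x = α·[A]₀ = 0.39 × 1.05 = 0.4095 M dissociated.
At eq: [N₂O₄] = 1.05 − 0.4095 = 0.6405 M; [NO₂] = 2x = 0.819 M.
Kc = [NO₂]²/[N₂O₄] = (0.819)²/0.6405 = 1.047.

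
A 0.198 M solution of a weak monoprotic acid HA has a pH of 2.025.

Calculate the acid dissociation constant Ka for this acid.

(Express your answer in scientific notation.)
K_a = 4.73e-04

[H⁺] = 10^(−pH) = 10^(−2.025) = 9.441e-03 M. For HA ⇌ H⁺ + A⁻, Ka = x²/(C − x) = (9.441e-03)²/(0.198 − 9.441e-03) = 4.73e-04.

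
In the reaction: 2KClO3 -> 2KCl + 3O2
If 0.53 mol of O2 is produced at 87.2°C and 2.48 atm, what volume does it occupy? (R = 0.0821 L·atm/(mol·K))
T = 87.2°C + 273.15 = 360.35 K
V = nRT/P = (0.53 × 0.0821 × 360.35) / 2.48
V = 6.32 L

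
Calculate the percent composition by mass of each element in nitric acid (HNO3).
H: 1.60%, N: 22.23%, O: 76.17%

Molar mass of HNO3 = 63.02 g/mol
% H = (1 × 1.008) / 63.02 × 100% = 1.008 / 63.02 × 100% = 1.60%
% N = (1 × 14.01) / 63.02 × 100% = 14.01 / 63.02 × 100% = 22.23%
% O = (3 × 16.0) / 63.02 × 100% = 48 / 63.02 × 100% = 76.17%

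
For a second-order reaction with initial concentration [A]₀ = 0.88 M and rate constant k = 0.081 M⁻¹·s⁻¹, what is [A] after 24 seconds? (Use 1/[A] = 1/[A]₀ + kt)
0.3246 M

1/[A] = 1/[A]₀ + k·t = 1/0.88 + (0.081)·(24) = 1.1364 + 1.9440 = 3.0804
[A] = 1/3.0804 = 0.3246 M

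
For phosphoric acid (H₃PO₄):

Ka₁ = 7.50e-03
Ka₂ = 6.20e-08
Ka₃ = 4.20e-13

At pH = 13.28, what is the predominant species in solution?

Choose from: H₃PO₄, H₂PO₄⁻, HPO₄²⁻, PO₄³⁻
PO₄³⁻

pKa1 = 2.12, pKa2 = 7.21, pKa3 = 12.38. Each pKa is the crossover between adjacent species; pH = 13.28 lies in the region where PO₄³⁻ predominates.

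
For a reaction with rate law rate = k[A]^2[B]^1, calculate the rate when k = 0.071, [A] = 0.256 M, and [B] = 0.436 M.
0.002029 M/s

rate = k·[A]^2·[B]^1 = 0.071·(0.256)^2·(0.436)^1 = 0.071·0.065536·0.436 = 0.002029 M/s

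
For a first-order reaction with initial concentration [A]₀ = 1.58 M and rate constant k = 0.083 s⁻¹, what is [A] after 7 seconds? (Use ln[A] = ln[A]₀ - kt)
0.8838 M

ln[A] = ln[A]₀ - k·t = ln(1.58) - (0.083)·(7) = 0.4574 - 0.5810 = -0.1236
[A] = e^(-0.1236) = 0.8838 M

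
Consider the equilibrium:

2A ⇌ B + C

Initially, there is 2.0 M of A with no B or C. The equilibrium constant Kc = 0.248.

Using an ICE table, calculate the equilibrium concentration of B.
[B] = 0.499 M

ICE: [A] = 2.0 − 2x, [B] = [C] = x.
Kc = x²/(2.0 − 2x)² = 0.248 ⇒ √Kc = x/(2.0 − 2x).
x = √0.248·2.0/(1 + 2√0.248) = 0.498·2.0/1.996 = 0.499.
[B] = x = 0.499 M.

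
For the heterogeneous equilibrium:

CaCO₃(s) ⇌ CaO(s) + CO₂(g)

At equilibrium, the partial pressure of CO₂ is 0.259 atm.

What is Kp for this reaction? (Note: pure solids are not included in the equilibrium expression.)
K_p = 0.259

Solids (CaCO₃, CaO) have activity 1 and are excluded.
Kp = P(CO₂) = 0.259.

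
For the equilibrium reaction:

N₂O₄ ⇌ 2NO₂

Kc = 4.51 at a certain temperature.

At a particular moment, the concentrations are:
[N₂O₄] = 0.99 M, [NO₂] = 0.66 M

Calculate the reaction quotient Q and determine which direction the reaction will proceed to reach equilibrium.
Q = 0.440, Q < K, reaction proceeds forward (toward products)

Q = ([NO₂]^2) / ([N₂O₄])
  = ((0.66)^2) / ((0.99)) = 0.4356/0.99 = 0.44
Since Q = 0.44 < Kc = 4.51, the reaction proceeds forward (toward products) to reach equilibrium.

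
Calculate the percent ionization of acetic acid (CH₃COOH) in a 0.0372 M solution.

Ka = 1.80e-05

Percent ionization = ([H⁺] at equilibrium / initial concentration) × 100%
Percent ionization = 2.18%

Let x = [H⁺]. Ka = x²/(C - x) ⇒ x² + (1.80e-05)x - (1.80e-05)(0.0372) = 0. x = 8.0934e-04. Percent = (8.0934e-04/0.0372) × 100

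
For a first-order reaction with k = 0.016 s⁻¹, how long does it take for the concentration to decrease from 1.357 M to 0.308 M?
92.68 s

From ln[A] = ln[A]₀ - k·t: t = ln([A]₀/[A])/k = ln(1.357/0.308)/0.016 = ln(4.4058)/0.016 = 1.4829/0.016 = 92.68 s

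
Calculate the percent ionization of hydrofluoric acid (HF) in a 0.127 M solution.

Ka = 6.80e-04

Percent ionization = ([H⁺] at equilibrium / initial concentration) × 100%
Percent ionization = 7.05%

Let x = [H⁺]. Ka = x²/(C - x) ⇒ x² + (6.80e-04)x - (6.80e-04)(0.127) = 0. x = 8.9592e-03. Percent = (8.9592e-03/0.127) × 100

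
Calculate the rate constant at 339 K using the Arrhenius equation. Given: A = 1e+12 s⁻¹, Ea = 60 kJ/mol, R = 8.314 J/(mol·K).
5.68e+02 s⁻¹

k = A·exp(-Ea/(R·T)) = 1e+12·exp(-60000/(8.314·339)) = 1e+12·exp(-21.2883) = 1e+12·5.6833e-10 = 5.68e+02 s⁻¹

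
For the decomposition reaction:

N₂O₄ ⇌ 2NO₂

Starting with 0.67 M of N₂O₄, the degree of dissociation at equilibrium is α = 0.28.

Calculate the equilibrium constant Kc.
K_c = 0.2918

x = α·[A]₀ = 0.28 × 0.67 = 0.1876 M dissociated.
At eq: [N₂O₄] = 0.67 − 0.1876 = 0.4824 M; [NO₂] = 2x = 0.3752 M.
Kc = [NO₂]²/[N₂O₄] = (0.3752)²/0.4824 = 0.2918.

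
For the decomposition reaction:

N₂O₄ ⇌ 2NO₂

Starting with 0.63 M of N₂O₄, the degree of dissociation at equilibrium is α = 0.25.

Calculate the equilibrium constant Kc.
K_c = 0.2100

x = α·[A]₀ = 0.25 × 0.63 = 0.1575 M dissociated.
At eq: [N₂O₄] = 0.63 − 0.1575 = 0.4725 M; [NO₂] = 2x = 0.315 M.
Kc = [NO₂]²/[N₂O₄] = (0.315)²/0.4725 = 0.21.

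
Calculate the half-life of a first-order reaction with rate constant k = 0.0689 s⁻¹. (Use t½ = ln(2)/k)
10.06 s

t½ = ln(2)/k = 0.6931/0.0689 = 10.06 s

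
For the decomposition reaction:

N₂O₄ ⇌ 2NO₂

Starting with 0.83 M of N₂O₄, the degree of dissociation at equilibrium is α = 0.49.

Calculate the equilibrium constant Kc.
K_c = 1.5630

x = α·[A]₀ = 0.49 × 0.83 = 0.4067 M dissociated.
At eq: [N₂O₄] = 0.83 − 0.4067 = 0.4233 M; [NO₂] = 2x = 0.8134 M.
Kc = [NO₂]²/[N₂O₄] = (0.8134)²/0.4233 = 1.563.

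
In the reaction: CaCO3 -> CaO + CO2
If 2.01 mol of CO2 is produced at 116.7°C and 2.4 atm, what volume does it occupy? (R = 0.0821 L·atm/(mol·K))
T = 116.7°C + 273.15 = 389.85 K
V = nRT/P = (2.01 × 0.0821 × 389.85) / 2.4
V = 26.81 L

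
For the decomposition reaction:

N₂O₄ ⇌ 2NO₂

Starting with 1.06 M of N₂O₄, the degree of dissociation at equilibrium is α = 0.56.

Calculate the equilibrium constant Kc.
K_c = 3.0220

x = α·[A]₀ = 0.56 × 1.06 = 0.5936 M dissociated.
At eq: [N₂O₄] = 1.06 − 0.5936 = 0.4664 M; [NO₂] = 2x = 1.187 M.
Kc = [NO₂]²/[N₂O₄] = (1.187)²/0.4664 = 3.022.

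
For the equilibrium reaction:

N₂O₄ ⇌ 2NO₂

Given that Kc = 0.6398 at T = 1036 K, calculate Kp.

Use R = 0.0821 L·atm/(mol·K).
K_p = 54.4186

Δn = (moles gaseous products) − (moles gaseous reactants) = 1
T = 1036 K; RT = 0.0821 × 1036 = 85.0556
Kp = Kc·(RT)^Δn = 0.6398 × (85.0556)^1 = 0.6398 × 85.0556 = 54.4186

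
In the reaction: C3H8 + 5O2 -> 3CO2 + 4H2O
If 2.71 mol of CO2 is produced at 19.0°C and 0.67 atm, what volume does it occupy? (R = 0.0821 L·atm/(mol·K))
T = 19.0°C + 273.15 = 292.15 K
V = nRT/P = (2.71 × 0.0821 × 292.15) / 0.67
V = 97.02 L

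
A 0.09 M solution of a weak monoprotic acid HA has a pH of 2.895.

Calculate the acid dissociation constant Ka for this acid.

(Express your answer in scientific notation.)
K_a = 1.83e-05

[H⁺] = 10^(−pH) = 10^(−2.895) = 1.274e-03 M. For HA ⇌ H⁺ + A⁻, Ka = x²/(C − x) = (1.274e-03)²/(0.09 − 1.274e-03) = 1.83e-05.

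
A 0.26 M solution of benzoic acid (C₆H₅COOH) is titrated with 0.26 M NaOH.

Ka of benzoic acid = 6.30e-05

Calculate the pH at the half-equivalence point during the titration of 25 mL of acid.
pH = pKa = 4.20

At the half-equivalence point, [HA] = [A⁻], so by Henderson–Hasselbalch pH = pKa + log(1) = pKa.
pKa = −log(6.30e-05) = 4.20.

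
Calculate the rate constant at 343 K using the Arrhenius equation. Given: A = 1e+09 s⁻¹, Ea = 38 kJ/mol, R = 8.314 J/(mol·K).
1.63e+03 s⁻¹

k = A·exp(-Ea/(R·T)) = 1e+09·exp(-38000/(8.314·343)) = 1e+09·exp(-13.3254) = 1e+09·1.6325e-06 = 1.63e+03 s⁻¹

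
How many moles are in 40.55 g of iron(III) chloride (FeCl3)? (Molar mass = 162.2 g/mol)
Moles = 40.55 g ÷ 162.2 g/mol = 0.25 mol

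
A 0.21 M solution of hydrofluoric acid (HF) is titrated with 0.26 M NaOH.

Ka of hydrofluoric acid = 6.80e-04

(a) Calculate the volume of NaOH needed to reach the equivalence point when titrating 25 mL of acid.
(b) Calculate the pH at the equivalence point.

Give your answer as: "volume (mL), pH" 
V = 20.2 mL, pH = 8.12

(a) At equivalence: moles acid = moles base.
moles acid = 0.21 × 0.025 = 0.00525 mol; V_NaOH = 0.00525/0.26 = 0.02019 L = 20.2 mL.
(b) At equivalence, all acid → conjugate base A⁻ at [A⁻] = 0.00525/0.04519 = 0.1162 M.
Kb = Kw/Ka = 1.0e-14/6.80e-04 = 1.471e-11; [OH⁻] = √(Kb·[A⁻]) = 1.307e-06; pOH = 5.88; pH = 14 − pOH = 8.12.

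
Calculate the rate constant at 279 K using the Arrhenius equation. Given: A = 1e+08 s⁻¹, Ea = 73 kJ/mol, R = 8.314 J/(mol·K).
2.15e-06 s⁻¹

k = A·exp(-Ea/(R·T)) = 1e+08·exp(-73000/(8.314·279)) = 1e+08·exp(-31.4709) = 1e+08·2.1497e-14 = 2.15e-06 s⁻¹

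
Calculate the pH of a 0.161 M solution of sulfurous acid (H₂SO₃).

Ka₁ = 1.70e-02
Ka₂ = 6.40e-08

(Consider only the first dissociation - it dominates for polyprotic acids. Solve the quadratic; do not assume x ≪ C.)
pH = 1.35

x² + Ka₁·x − Ka₁·C = 0 with Ka₁ = 1.70e-02, C = 0.161.
x = (−Ka₁ + √(Ka₁² + 4·Ka₁·C))/2 = 4.4502e-02 M, so pH = 1.35.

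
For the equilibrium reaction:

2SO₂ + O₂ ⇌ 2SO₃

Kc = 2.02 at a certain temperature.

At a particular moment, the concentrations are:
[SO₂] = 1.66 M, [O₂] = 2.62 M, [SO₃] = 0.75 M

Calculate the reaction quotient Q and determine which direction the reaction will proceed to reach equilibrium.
Q = 0.078, Q < K, reaction proceeds forward (toward products)

Q = ([SO₃]^2) / ([SO₂]^2 × [O₂])
  = ((0.75)^2) / ((1.66)^2·(2.62)) = 0.5625/7.2197 = 0.07791
Since Q = 0.07791 < Kc = 2.02, the reaction proceeds forward (toward products) to reach equilibrium.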